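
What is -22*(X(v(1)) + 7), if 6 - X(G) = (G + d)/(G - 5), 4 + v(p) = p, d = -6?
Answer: -1045/4 ≈ -261.25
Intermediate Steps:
v(p) = -4 + p
X(G) = 6 - (-6 + G)/(-5 + G) (X(G) = 6 - (G - 6)/(G - 5) = 6 - (-6 + G)/(-5 + G))
-22*(X(v(1)) + 7) = -22*((-24 + 5*(-4 + 1))/(-5 + (-4 + 1)) + 7) = -22*((-24 + 5*(-3))/(-5 - 3) + 7) = -22*((-24 - 15)/(-8) + 7) = -22*(-⅛*(-39) + 7) = -22*(39/8 + 7) = -22*95/8 = -1045/4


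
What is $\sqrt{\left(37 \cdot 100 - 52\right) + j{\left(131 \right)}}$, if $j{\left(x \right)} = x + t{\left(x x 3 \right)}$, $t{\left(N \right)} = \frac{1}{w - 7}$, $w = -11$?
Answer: $\frac{\sqrt{136042}}{6} \approx 61.473$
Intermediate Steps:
$t{\left(N \right)} = - \frac{1}{18}$ ($t{\left(N \right)} = \frac{1}{-11 - 7} = \frac{1}{-18} = - \frac{1}{18}$)
$j{\left(x \right)} = - \frac{1}{18} + x$ ($j{\left(x \right)} = x - \frac{1}{18} = - \frac{1}{18} + x$)
$\sqrt{\left(37 \cdot 100 - 52\right) + j{\left(131 \right)}} = \sqrt{\left(37 \cdot 100 - 52\right) + \left(- \frac{1}{18} + 131\right)} = \sqrt{\left(3700 - 52\right) + \frac{2357}{18}} = \sqrt{3648 + \frac{2357}{18}} = \sqrt{\frac{68021}{18}} = \frac{\sqrt{136042}}{6}$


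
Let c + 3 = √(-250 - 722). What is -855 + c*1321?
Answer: -4818 + 23778*I*√3 ≈ -4818.0 + 41185.0*I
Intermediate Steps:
c = -3 + 18*I*√3 (c = -3 + √(-250 - 722) = -3 + √(-972) = -3 + 18*I*√3 ≈ -3.0 + 31.177*I)
-855 + c*1321 = -855 + (-3 + 18*I*√3)*1321 = -855 + (-3963 + 23778*I*√3) = -4818 + 23778*I*√3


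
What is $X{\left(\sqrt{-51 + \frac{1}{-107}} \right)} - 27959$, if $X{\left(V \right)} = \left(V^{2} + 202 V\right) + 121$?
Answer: $- \frac{2984124}{107} + \frac{202 i \sqrt{584006}}{107} \approx -27889.0 + 1442.7 i$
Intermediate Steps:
$X{\left(V \right)} = 121 + V^{2} + 202 V$
$X{\left(\sqrt{-51 + \frac{1}{-107}} \right)} - 27959 = \left(121 + \left(\sqrt{-51 + \frac{1}{-107}}\right)^{2} + 202 \sqrt{-51 + \frac{1}{-107}}\right) - 27959 = \left(121 + \left(\sqrt{-51 - \frac{1}{107}}\right)^{2} + 202 \sqrt{-51 - \frac{1}{107}}\right) - 27959 = \left(121 + \left(\sqrt{- \frac{5458}{107}}\right)^{2} + 202 \sqrt{- \frac{5458}{107}}\right) - 27959 = \left(121 + \left(\frac{i \sqrt{584006}}{107}\right)^{2} + 202 \frac{i \sqrt{584006}}{107}\right) - 27959 = \left(121 - \frac{5458}{107} + \frac{202 i \sqrt{584006}}{107}\right) - 27959 = \left(\frac{7489}{107} + \frac{202 i \sqrt{584006}}{107}\right) - 27959 = - \frac{2984124}{107} + \frac{202 i \sqrt{584006}}{107}$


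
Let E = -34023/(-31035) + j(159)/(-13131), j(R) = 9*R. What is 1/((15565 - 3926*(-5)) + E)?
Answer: 15093355/531225530889 ≈ 2.8412e-5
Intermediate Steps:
E = 14901664/15093355 (E = -34023/(-31035) + (9*159)/(-13131) = -34023*(-1/31035) + 1431*(-1/13131) = 11341/10345 - 159/1459 = 14901664/15093355 ≈ 0.98730)
1/((15565 - 3926*(-5)) + E) = 1/((15565 - 3926*(-5)) + 14901664/15093355) = 1/((15565 + 19630) + 14901664/15093355) = 1/(35195 + 14901664/15093355) = 1/(531225530889/15093355) = 15093355/531225530889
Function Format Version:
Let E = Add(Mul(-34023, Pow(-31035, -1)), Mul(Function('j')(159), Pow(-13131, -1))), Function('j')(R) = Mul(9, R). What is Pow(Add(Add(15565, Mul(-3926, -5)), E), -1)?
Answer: Rational(15093355, 531225530889) ≈ 2.8412e-5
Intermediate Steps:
E = Rational(14901664, 15093355) (E = Add(Mul(-34023, Pow(-31035, -1)), Mul(Mul(9, 159), Pow(-13131, -1))) = Add(Mul(-34023, Rational(-1, 31035)), Mul(1431, Rational(-1, 13131))) = Add(Rational(11341, 10345), Rational(-159, 1459)) = Rational(14901664, 15093355) ≈ 0.98730)
Pow(Add(Add(15565, Mul(-3926, -5)), E), -1) = Pow(Add(Add(15565, Mul(-3926, -5)), Rational(14901664, 15093355)), -1) = Pow(Add(Add(15565, 19630), Rational(14901664, 15093355)), -1) = Pow(Add(35195, Rational(14901664, 15093355)), -1) = Pow(Rational(531225530889, 15093355), -1) = Rational(15093355, 531225530889)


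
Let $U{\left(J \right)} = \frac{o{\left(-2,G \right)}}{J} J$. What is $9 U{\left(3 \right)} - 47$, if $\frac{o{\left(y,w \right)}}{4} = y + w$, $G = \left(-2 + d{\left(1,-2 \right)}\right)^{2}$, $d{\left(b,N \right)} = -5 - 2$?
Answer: $2797$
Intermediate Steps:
$d{\left(b,N \right)} = -7$ ($d{\left(b,N \right)} = -5 - 2 = -7$)
$G = 81$ ($G = \left(-2 - 7\right)^{2} = \left(-9\right)^{2} = 81$)
$o{\left(y,w \right)} = 4 w + 4 y$ ($o{\left(y,w \right)} = 4 \left(y + w\right) = 4 \left(w + y\right) = 4 w + 4 y$)
$U{\left(J \right)} = 316$ ($U{\left(J \right)} = \frac{4 \cdot 81 + 4 \left(-2\right)}{J} J = \frac{324 - 8}{J} J = \frac{316}{J} J = 316$)
$9 U{\left(3 \right)} - 47 = 9 \cdot 316 - 47 = 2844 - 47 = 2797$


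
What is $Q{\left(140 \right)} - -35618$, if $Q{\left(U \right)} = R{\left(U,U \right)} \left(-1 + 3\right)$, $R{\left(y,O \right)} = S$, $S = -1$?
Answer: $35616$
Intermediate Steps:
$R{\left(y,O \right)} = -1$
$Q{\left(U \right)} = -2$ ($Q{\left(U \right)} = - (-1 + 3) = \left(-1\right) 2 = -2$)
$Q{\left(140 \right)} - -35618 = -2 - -35618 = -2 + 35618 = 35616$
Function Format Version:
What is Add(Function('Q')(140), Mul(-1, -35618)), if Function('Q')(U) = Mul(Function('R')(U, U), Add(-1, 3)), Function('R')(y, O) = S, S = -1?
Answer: 35616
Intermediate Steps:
Function('R')(y, O) = -1
Function('Q')(U) = -2 (Function('Q')(U) = Mul(-1, Add(-1, 3)) = Mul(-1, 2) = -2)
Add(Function('Q')(140), Mul(-1, -35618)) = Add(-2, Mul(-1, -35618)) = Add(-2, 35618) = 35616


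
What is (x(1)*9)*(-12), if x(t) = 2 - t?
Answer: -108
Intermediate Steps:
(x(1)*9)*(-12) = ((2 - 1*1)*9)*(-12) = ((2 - 1)*9)*(-12) = (1*9)*(-12) = 9*(-12) = -108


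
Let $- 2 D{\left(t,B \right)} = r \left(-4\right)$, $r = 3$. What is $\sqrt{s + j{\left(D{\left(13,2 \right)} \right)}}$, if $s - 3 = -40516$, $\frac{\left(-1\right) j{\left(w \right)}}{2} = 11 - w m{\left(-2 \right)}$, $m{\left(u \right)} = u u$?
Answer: $i \sqrt{40487} \approx 201.21 i$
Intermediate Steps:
$m{\left(u \right)} = u^{2}$
$D{\left(t,B \right)} = 6$ ($D{\left(t,B \right)} = - \frac{3 \left(-4\right)}{2} = \left(- \frac{1}{2}\right) \left(-12\right) = 6$)
$j{\left(w \right)} = -22 + 8 w$ ($j{\left(w \right)} = - 2 \left(11 - w \left(-2\right)^{2}\right) = - 2 \left(11 - w 4\right) = - 2 \left(11 - 4 w\right) = -22 + 8 w$)
$s = -40513$ ($s = 3 - 40516 = -40513$)
$\sqrt{s + j{\left(D{\left(13,2 \right)} \right)}} = \sqrt{-40513 + \left(-22 + 8 \cdot 6\right)} = \sqrt{-40513 + \left(-22 + 48\right)} = \sqrt{-40513 + 26} = \sqrt{-40487} = i \sqrt{40487}$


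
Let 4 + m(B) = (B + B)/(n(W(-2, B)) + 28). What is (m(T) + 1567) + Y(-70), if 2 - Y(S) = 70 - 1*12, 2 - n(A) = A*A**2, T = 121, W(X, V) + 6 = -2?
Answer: 408518/271 ≈ 1507.4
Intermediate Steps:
W(X, V) = -8 (W(X, V) = -6 - 2 = -8)
n(A) = 2 - A**3 (n(A) = 2 - A*A**2 = 2 - A**3)
Y(S) = -56 (Y(S) = 2 - (70 - 1*12) = 2 - (70 - 12) = 2 - 1*58 = 2 - 58 = -56)
m(B) = -4 + B/271 (m(B) = -4 + (B + B)/((2 - 1*(-8)**3) + 28) = -4 + (2*B)/((2 - 1*(-512)) + 28) = -4 + (2*B)/((2 + 512) + 28) = -4 + (2*B)/(514 + 28) = -4 + (2*B)/542 = -4 + (2*B)*(1/542) = -4 + B/271)
(m(T) + 1567) + Y(-70) = ((-4 + (1/271)*121) + 1567) - 56 = ((-4 + 121/271) + 1567) - 56 = (-963/271 + 1567) - 56 = 423694/271 - 56 = 408518/271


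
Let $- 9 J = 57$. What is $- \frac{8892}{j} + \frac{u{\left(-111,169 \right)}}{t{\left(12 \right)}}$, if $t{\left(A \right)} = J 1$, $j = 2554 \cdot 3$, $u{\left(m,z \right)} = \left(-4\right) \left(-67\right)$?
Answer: $- \frac{1054866}{24263} \approx -43.476$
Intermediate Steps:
$J = - \frac{19}{3}$ ($J = \left(- \frac{1}{9}\right) 57 = - \frac{19}{3} \approx -6.3333$)
$u{\left(m,z \right)} = 268$
$j = 7662$
$t{\left(A \right)} = - \frac{19}{3}$ ($t{\left(A \right)} = \left(- \frac{19}{3}\right) 1 = - \frac{19}{3}$)
$- \frac{8892}{j} + \frac{u{\left(-111,169 \right)}}{t{\left(12 \right)}} = - \frac{8892}{7662} + \frac{268}{- \frac{19}{3}} = \left(-8892\right) \frac{1}{7662} + 268 \left(- \frac{3}{19}\right) = - \frac{1482}{1277} - \frac{804}{19} = - \frac{1054866}{24263}$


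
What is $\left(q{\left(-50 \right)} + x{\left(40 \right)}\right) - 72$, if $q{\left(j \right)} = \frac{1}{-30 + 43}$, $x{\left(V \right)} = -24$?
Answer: $- \frac{1247}{13} \approx -95.923$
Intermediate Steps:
$q{\left(j \right)} = \frac{1}{13}$
$\left(q{\left(-50 \right)} + x{\left(40 \right)}\right) - 72 = \left(\frac{1}{13} - 24\right) - 72 = - \frac{311}{13} - 72 = - \frac{1247}{13}$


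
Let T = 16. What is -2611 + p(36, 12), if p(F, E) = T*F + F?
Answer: -1999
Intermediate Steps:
p(F, E) = 17*F (p(F, E) = 16*F + F = 17*F)
-2611 + p(36, 12) = -2611 + 17*36 = -2611 + 612 = -1999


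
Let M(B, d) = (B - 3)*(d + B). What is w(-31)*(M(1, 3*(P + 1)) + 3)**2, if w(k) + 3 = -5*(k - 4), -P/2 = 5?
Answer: 520300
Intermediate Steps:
P = -10 (P = -2*5 = -10)
M(B, d) = (-3 + B)*(B + d)
w(k) = 17 - 5*k (w(k) = -3 - 5*(k - 4) = -3 - 5*(-4 + k) = -3 + (20 - 5*k) = 17 - 5*k)
w(-31)*(M(1, 3*(P + 1)) + 3)**2 = (17 - 5*(-31))*((1**2 - 3*1 - 9*(-10 + 1) + 1*(3*(-10 + 1))) + 3)**2 = (17 + 155)*((1 - 3 - 9*(-9) + 1*(3*(-9))) + 3)**2 = 172*((1 - 3 - 3*(-27) + 1*(-27)) + 3)**2 = 172*((1 - 3 + 81 - 27) + 3)**2 = 172*(52 + 3)**2 = 172*55**2 = 172*3025 = 520300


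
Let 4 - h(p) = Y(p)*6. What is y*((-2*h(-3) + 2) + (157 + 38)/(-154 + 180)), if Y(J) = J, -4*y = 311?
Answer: 21459/8 ≈ 2682.4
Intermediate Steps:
y = -311/4 (y = -1/4*311 = -311/4 ≈ -77.750)
h(p) = 4 - 6*p (h(p) = 4 - p*6 = 4 - 6*p)
y*((-2*h(-3) + 2) + (157 + 38)/(-154 + 180)) = -311*((-2*(4 - 6*(-3)) + 2) + (157 + 38)/(-154 + 180))/4 = -311*((-2*(4 + 18) + 2) + 195/26)/4 = -311*((-2*22 + 2) + 195*(1/26))/4 = -311*((-44 + 2) + 15/2)/4 = -311*(-42 + 15/2)/4 = -311/4*(-69/2) = 21459/8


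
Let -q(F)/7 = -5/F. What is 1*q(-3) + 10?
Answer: -5/3 ≈ -1.6667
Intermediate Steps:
q(F) = 35/F (q(F) = -(-35)/F = 35/F)
1*q(-3) + 10 = 1*(35/(-3)) + 10 = 1*(35*(-1/3)) + 10 = 1*(-35/3) + 10 = -35/3 + 10 = -5/3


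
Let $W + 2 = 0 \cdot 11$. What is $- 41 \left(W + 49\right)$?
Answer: $-1927$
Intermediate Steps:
$W = -2$ ($W = -2 + 0 \cdot 11 = -2 + 0 = -2$)
$- 41 \left(W + 49\right) = - 41 \left(-2 + 49\right) = \left(-41\right) 47 = -1927$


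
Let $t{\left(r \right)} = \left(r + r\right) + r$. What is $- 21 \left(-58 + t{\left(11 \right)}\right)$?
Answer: $525$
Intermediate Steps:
$t{\left(r \right)} = 3 r$ ($t{\left(r \right)} = 2 r + r = 3 r$)
$- 21 \left(-58 + t{\left(11 \right)}\right) = - 21 \left(-58 + 3 \cdot 11\right) = - 21 \left(-58 + 33\right) = \left(-21\right) \left(-25\right) = 525$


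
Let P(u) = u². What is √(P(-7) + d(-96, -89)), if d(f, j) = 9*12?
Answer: √157 ≈ 12.530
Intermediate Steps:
d(f, j) = 108
√(P(-7) + d(-96, -89)) = √((-7)² + 108) = √(49 + 108) = √157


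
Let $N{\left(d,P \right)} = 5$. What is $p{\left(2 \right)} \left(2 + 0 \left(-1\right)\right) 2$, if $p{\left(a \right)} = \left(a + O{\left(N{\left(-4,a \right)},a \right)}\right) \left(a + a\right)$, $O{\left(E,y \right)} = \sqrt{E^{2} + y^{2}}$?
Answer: $32 + 16 \sqrt{29} \approx 118.16$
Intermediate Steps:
$p{\left(a \right)} = 2 a \left(a + \sqrt{25 + a^{2}}\right)$ ($p{\left(a \right)} = \left(a + \sqrt{5^{2} + a^{2}}\right) \left(a + a\right) = \left(a + \sqrt{25 + a^{2}}\right) 2 a = 2 a \left(a + \sqrt{25 + a^{2}}\right)$)
$p{\left(2 \right)} \left(2 + 0 \left(-1\right)\right) 2 = 2 \cdot 2 \left(2 + \sqrt{25 + 2^{2}}\right) \left(2 + 0 \left(-1\right)\right) 2 = 2 \cdot 2 \left(2 + \sqrt{25 + 4}\right) \left(2 + 0\right) 2 = 2 \cdot 2 \left(2 + \sqrt{29}\right) 2 \cdot 2 = \left(8 + 4 \sqrt{29}\right) 2 \cdot 2 = \left(16 + 8 \sqrt{29}\right) 2 = 32 + 16 \sqrt{29}$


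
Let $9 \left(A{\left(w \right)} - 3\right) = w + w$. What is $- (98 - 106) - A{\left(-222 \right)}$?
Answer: $\frac{163}{3} \approx 54.333$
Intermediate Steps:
$A{\left(w \right)} = 3 + \frac{2 w}{9}$ ($A{\left(w \right)} = 3 + \frac{w + w}{9} = 3 + \frac{2 w}{9}$)
$- (98 - 106) - A{\left(-222 \right)} = - (98 - 106) - \left(3 + \frac{2}{9} \left(-222\right)\right) = \left(-1\right) \left(-8\right) - \left(3 - \frac{148}{3}\right) = 8 - - \frac{139}{3} = 8 + \frac{139}{3} = \frac{163}{3}$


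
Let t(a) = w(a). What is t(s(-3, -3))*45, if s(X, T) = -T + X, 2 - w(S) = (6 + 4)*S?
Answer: 90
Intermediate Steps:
w(S) = 2 - 10*S (w(S) = 2 - (6 + 4)*S = 2 - 10*S)
s(X, T) = X - T
t(a) = 2 - 10*a
t(s(-3, -3))*45 = (2 - 10*(-3 - 1*(-3)))*45 = (2 - 10*(-3 + 3))*45 = (2 - 10*0)*45 = (2 + 0)*45 = 2*45 = 90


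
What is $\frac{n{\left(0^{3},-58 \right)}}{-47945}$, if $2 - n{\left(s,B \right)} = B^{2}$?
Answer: $\frac{3362}{47945} \approx 0.070122$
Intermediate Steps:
$n{\left(s,B \right)} = 2 - B^{2}$
$\frac{n{\left(0^{3},-58 \right)}}{-47945} = \frac{2 - \left(-58\right)^{2}}{-47945} = \left(2 - 3364\right) \left(- \frac{1}{47945}\right) = \left(-3362\right) \left(- \frac{1}{47945}\right) = \frac{3362}{47945}$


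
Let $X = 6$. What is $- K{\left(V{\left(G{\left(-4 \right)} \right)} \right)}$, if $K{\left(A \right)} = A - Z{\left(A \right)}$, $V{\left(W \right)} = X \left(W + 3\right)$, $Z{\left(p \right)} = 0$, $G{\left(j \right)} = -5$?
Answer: $12$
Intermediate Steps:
$V{\left(W \right)} = 18 + 6 W$ ($V{\left(W \right)} = 6 \left(W + 3\right) = 6 \left(3 + W\right) = 18 + 6 W$)
$K{\left(A \right)} = A$ ($K{\left(A \right)} = A - 0 = A + 0 = A$)
$- K{\left(V{\left(G{\left(-4 \right)} \right)} \right)} = - (18 + 6 \left(-5\right)) = - (18 - 30) = \left(-1\right) \left(-12\right) = 12$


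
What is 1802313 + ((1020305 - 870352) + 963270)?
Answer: 2915536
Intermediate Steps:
1802313 + ((1020305 - 870352) + 963270) = 1802313 + (149953 + 963270) = 1802313 + 1113223 = 2915536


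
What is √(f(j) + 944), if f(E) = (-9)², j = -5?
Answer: 5*√41 ≈ 32.016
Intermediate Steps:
f(E) = 81
√(f(j) + 944) = √(81 + 944) = √1025 = 5*√41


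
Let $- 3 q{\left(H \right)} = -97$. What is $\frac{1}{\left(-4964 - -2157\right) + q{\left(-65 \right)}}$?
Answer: $- \frac{3}{8324} \approx -0.0003604$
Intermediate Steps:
$q{\left(H \right)} = \frac{97}{3}$ ($q{\left(H \right)} = \left(- \frac{1}{3}\right) \left(-97\right) = \frac{97}{3}$)
$\frac{1}{\left(-4964 - -2157\right) + q{\left(-65 \right)}} = \frac{1}{\left(-4964 - -2157\right) + \frac{97}{3}} = \frac{1}{\left(-4964 + 2157\right) + \frac{97}{3}} = \frac{1}{-2807 + \frac{97}{3}} = \frac{1}{- \frac{8324}{3}} = - \frac{3}{8324}$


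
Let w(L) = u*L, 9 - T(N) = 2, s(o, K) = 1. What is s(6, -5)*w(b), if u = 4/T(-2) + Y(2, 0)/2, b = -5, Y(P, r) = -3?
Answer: 65/14 ≈ 4.6429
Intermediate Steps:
T(N) = 7 (T(N) = 9 - 1*2 = 9 - 2 = 7)
u = -13/14 (u = 4/7 - 3/2 = -13/14 ≈ -0.92857)
w(L) = -13*L/14
s(6, -5)*w(b) = 1*(-13/14*(-5)) = 1*(65/14) = 65/14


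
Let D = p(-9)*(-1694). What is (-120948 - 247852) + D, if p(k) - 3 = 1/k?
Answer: -3363244/9 ≈ -3.7369e+5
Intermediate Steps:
p(k) = 3 + 1/k
D = -44044/9 (D = (3 + 1/(-9))*(-1694) = (3 - ⅑)*(-1694) = (26/9)*(-1694) = -44044/9 ≈ -4893.8)
(-120948 - 247852) + D = (-120948 - 247852) - 44044/9 = -368800 - 44044/9 = -3363244/9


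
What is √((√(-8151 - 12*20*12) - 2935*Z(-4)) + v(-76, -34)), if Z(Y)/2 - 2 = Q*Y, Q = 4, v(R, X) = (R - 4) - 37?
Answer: √(82063 + I*√11031) ≈ 286.47 + 0.183*I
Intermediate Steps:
v(R, X) = -41 + R (v(R, X) = (-4 + R) - 37 = -41 + R)
Z(Y) = 4 + 8*Y (Z(Y) = 4 + 2*(4*Y) = 4 + 8*Y)
√((√(-8151 - 12*20*12) - 2935*Z(-4)) + v(-76, -34)) = √((√(-8151 - 12*20*12) - 2935*(4 + 8*(-4))) + (-41 - 76)) = √((√(-8151 - 240*12) - 2935*(4 - 32)) - 117) = √((√(-8151 - 2880) - 2935*(-28)) - 117) = √((√(-11031) + 82180) - 117) = √((I*√11031 + 82180) - 117) = √((82180 + I*√11031) - 117) = √(82063 + I*√11031)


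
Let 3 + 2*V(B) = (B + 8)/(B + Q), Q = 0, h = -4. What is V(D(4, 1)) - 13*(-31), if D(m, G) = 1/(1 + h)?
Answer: 390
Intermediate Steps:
D(m, G) = -⅓ (D(m, G) = 1/(1 - 4) = 1/(-3) = -⅓)
V(B) = -3/2 + (8 + B)/(2*B) (V(B) = -3/2 + ((B + 8)/(B + 0))/2 = -3/2 + ((8 + B)/B)/2 = -3/2 + (8 + B)/(2*B))
V(D(4, 1)) - 13*(-31) = (4 - 1*(-⅓))/(-⅓) - 13*(-31) = -3*(4 + ⅓) + 403 = -3*13/3 + 403 = -13 + 403 = 390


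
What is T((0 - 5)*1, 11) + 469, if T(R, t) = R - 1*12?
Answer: 452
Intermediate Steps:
T(R, t) = -12 + R (T(R, t) = R - 12 = -12 + R)
T((0 - 5)*1, 11) + 469 = (-12 + (0 - 5)*1) + 469 = (-12 - 5*1) + 469 = (-12 - 5) + 469 = -17 + 469 = 452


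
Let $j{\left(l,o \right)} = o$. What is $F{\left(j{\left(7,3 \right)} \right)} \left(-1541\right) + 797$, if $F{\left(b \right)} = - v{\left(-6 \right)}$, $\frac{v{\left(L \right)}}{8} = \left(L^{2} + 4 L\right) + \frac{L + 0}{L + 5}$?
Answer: $222701$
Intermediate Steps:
$v{\left(L \right)} = 8 L^{2} + 32 L + \frac{8 L}{5 + L}$ ($v{\left(L \right)} = 8 \left(\left(L^{2} + 4 L\right) + \frac{L + 0}{L + 5}\right) = 8 \left(\left(L^{2} + 4 L\right) + \frac{L}{5 + L}\right) = 8 \left(L^{2} + 4 L + \frac{L}{5 + L}\right) = 8 L^{2} + 32 L + \frac{8 L}{5 + L}$)
$F{\left(b \right)} = -144$ ($F{\left(b \right)} = - \frac{8 \left(-6\right) \left(21 + \left(-6\right)^{2} + 9 \left(-6\right)\right)}{5 - 6} = - \frac{8 \left(-6\right) \left(21 + 36 - 54\right)}{-1} = - 8 \left(-6\right) \left(-1\right) 3 = \left(-1\right) 144 = -144$)
$F{\left(j{\left(7,3 \right)} \right)} \left(-1541\right) + 797 = \left(-144\right) \left(-1541\right) + 797 = 221904 + 797 = 222701$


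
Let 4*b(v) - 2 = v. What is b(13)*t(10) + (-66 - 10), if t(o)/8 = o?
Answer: 224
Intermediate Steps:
b(v) = ½ + v/4
t(o) = 8*o
b(13)*t(10) + (-66 - 10) = (½ + (¼)*13)*(8*10) + (-66 - 10) = (½ + 13/4)*80 - 76 = (15/4)*80 - 76 = 300 - 76 = 224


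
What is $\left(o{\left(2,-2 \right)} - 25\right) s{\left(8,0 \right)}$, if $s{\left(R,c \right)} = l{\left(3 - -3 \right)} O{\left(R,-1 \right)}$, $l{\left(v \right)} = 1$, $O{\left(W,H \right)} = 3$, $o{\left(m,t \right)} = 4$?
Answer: $-63$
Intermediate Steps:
$s{\left(R,c \right)} = 3$ ($s{\left(R,c \right)} = 1 \cdot 3 = 3$)
$\left(o{\left(2,-2 \right)} - 25\right) s{\left(8,0 \right)} = \left(4 - 25\right) 3 = \left(-21\right) 3 = -63$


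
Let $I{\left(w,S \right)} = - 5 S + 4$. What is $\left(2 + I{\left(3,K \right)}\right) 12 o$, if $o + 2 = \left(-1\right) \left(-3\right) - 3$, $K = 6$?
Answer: $576$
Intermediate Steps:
$I{\left(w,S \right)} = 4 - 5 S$
$o = -2$ ($o = -2 - 0 = -2 + \left(3 - 3\right) = -2 + 0 = -2$)
$\left(2 + I{\left(3,K \right)}\right) 12 o = \left(2 + \left(4 - 30\right)\right) 12 \left(-2\right) = \left(2 - 26\right) 12 \left(-2\right) = \left(-24\right) 12 \left(-2\right) = \left(-288\right) \left(-2\right) = 576$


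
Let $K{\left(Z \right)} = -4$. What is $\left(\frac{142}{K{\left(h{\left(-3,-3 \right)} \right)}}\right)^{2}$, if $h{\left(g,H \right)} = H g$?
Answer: $\frac{5041}{4} \approx 1260.3$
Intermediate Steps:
$\left(\frac{142}{K{\left(h{\left(-3,-3 \right)} \right)}}\right)^{2} = \left(\frac{142}{-4}\right)^{2} = \left(142 \left(- \frac{1}{4}\right)\right)^{2} = \left(- \frac{71}{2}\right)^{2} = \frac{5041}{4}$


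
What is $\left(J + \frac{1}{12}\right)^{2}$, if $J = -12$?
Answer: $\frac{20449}{144} \approx 142.01$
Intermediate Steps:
$\left(J + \frac{1}{12}\right)^{2} = \left(-12 + \frac{1}{12}\right)^{2} = \left(- \frac{143}{12}\right)^{2} = \frac{20449}{144}$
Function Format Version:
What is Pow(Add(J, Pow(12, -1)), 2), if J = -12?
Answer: Rational(20449, 144) ≈ 142.01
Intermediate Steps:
Pow(Add(J, Pow(12, -1)), 2) = Pow(Add(-12, Pow(12, -1)), 2) = Pow(Add(-12, Rational(1, 12)), 2) = Pow(Rational(-143, 12), 2) = Rational(20449, 144)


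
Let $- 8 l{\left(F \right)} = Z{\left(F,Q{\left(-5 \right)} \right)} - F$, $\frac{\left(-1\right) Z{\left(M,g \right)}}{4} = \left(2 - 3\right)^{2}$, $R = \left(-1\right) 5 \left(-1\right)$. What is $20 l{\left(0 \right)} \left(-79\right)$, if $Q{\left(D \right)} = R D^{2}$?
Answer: $-790$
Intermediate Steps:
$R = 5$ ($R = \left(-5\right) \left(-1\right) = 5$)
$Q{\left(D \right)} = 5 D^{2}$
$Z{\left(M,g \right)} = -4$ ($Z{\left(M,g \right)} = - 4 \left(2 - 3\right)^{2} = - 4 \left(-1\right)^{2} = \left(-4\right) 1 = -4$)
$l{\left(F \right)} = \frac{1}{2} + \frac{F}{8}$ ($l{\left(F \right)} = - \frac{-4 - F}{8} = \frac{1}{2} + \frac{F}{8}$)
$20 l{\left(0 \right)} \left(-79\right) = 20 \left(\frac{1}{2} + \frac{1}{8} \cdot 0\right) \left(-79\right) = 20 \left(\frac{1}{2} + 0\right) \left(-79\right) = 20 \cdot \frac{1}{2} \left(-79\right) = 10 \left(-79\right) = -790$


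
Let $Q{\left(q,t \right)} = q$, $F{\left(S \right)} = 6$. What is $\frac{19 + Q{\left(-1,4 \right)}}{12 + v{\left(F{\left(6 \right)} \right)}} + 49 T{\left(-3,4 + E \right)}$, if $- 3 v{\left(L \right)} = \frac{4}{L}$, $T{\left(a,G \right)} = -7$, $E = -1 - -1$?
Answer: $- \frac{18098}{53} \approx -341.47$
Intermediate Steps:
$E = 0$ ($E = -1 + 1 = 0$)
$v{\left(L \right)} = - \frac{4}{3 L}$ ($v{\left(L \right)} = - \frac{4 \frac{1}{L}}{3} = - \frac{4}{3 L}$)
$\frac{19 + Q{\left(-1,4 \right)}}{12 + v{\left(F{\left(6 \right)} \right)}} + 49 T{\left(-3,4 + E \right)} = \frac{19 - 1}{12 - \frac{4}{3 \cdot 6}} + 49 \left(-7\right) = \frac{18}{12 - \frac{2}{9}} - 343 = \frac{18}{\frac{106}{9}} - 343 = 18 \cdot \frac{9}{106} - 343 = \frac{81}{53} - 343 = - \frac{18098}{53}$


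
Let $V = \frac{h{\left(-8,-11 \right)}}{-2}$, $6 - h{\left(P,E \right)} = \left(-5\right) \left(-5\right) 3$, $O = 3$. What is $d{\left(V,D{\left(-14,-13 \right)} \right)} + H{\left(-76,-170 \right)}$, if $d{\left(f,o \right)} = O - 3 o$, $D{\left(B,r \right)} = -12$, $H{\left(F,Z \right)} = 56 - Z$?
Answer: $265$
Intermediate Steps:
$h{\left(P,E \right)} = -69$ ($h{\left(P,E \right)} = 6 - \left(-5\right) \left(-5\right) 3 = 6 - 25 \cdot 3 = 6 - 75 = -69$)
$V = \frac{69}{2}$ ($V = - \frac{69}{-2} = \left(-69\right) \left(- \frac{1}{2}\right) = \frac{69}{2} \approx 34.5$)
$d{\left(f,o \right)} = 3 - 3 o$
$d{\left(V,D{\left(-14,-13 \right)} \right)} + H{\left(-76,-170 \right)} = \left(3 - -36\right) + \left(56 - -170\right) = \left(3 + 36\right) + \left(56 + 170\right) = 39 + 226 = 265$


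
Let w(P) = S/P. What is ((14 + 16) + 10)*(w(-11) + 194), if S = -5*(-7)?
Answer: 83960/11 ≈ 7632.7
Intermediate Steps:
S = 35
w(P) = 35/P
((14 + 16) + 10)*(w(-11) + 194) = ((14 + 16) + 10)*(35/(-11) + 194) = (30 + 10)*(35*(-1/11) + 194) = 40*(-35/11 + 194) = 40*(2099/11) = 83960/11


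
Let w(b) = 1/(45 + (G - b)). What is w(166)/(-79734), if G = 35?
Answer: 1/6857124 ≈ 1.4583e-7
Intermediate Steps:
w(b) = 1/(80 - b) (w(b) = 1/(45 + (35 - b)) = 1/(80 - b))
w(166)/(-79734) = 1/((80 - 1*166)*(-79734)) = -1/79734/(80 - 166) = -1/79734/(-86) = -1/86*(-1/79734) = 1/6857124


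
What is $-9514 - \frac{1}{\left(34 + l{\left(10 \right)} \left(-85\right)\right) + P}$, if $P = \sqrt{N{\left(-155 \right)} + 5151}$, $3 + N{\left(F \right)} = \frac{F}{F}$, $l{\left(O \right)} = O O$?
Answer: $- \frac{681849410132}{71668007} + \frac{\sqrt{5149}}{71668007} \approx -9514.0$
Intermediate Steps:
$l{\left(O \right)} = O^{2}$
$N{\left(F \right)} = -2$ ($N{\left(F \right)} = -3 + \frac{F}{F} = -3 + 1 = -2$)
$P = \sqrt{5149}$ ($P = \sqrt{-2 + 5151} = \sqrt{5149} \approx 71.757$)
$-9514 - \frac{1}{\left(34 + l{\left(10 \right)} \left(-85\right)\right) + P} = -9514 - \frac{1}{\left(34 + 10^{2} \left(-85\right)\right) + \sqrt{5149}} = -9514 - \frac{1}{\left(34 + 100 \left(-85\right)\right) + \sqrt{5149}} = -9514 - \frac{1}{\left(34 - 8500\right) + \sqrt{5149}} = -9514 - \frac{1}{-8466 + \sqrt{5149}}$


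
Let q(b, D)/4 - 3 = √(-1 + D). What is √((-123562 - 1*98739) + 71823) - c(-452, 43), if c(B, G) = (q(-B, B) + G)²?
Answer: 4223 + I*√150478 - 440*I*√453 ≈ 4223.0 - 8977.0*I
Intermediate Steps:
q(b, D) = 12 + 4*√(-1 + D)
c(B, G) = (12 + G + 4*√(-1 + B))² (c(B, G) = ((12 + 4*√(-1 + B)) + G)² = (12 + G + 4*√(-1 + B))²)
√((-123562 - 1*98739) + 71823) - c(-452, 43) = √((-123562 - 1*98739) + 71823) - (12 + 43 + 4*√(-1 - 452))² = √((-123562 - 98739) + 71823) - (12 + 43 + 4*√(-453))² = √(-222301 + 71823) - (12 + 43 + 4*(I*√453))² = √(-150478) - (12 + 43 + 4*I*√453)² = I*√150478 - (55 + 4*I*√453)² = -(55 + 4*I*√453)² + I*√150478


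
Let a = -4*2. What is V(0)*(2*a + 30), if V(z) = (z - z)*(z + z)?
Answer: 0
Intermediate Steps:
a = -8
V(z) = 0 (V(z) = 0*(2*z) = 0)
V(0)*(2*a + 30) = 0*(2*(-8) + 30) = 0*(-16 + 30) = 0*14 = 0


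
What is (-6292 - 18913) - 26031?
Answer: -51236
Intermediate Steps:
(-6292 - 18913) - 26031 = -25205 - 26031 = -51236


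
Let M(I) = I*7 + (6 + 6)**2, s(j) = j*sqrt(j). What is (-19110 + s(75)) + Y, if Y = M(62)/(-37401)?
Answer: -714733688/37401 + 375*sqrt(3) ≈ -18461.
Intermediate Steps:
s(j) = j**(3/2)
M(I) = 144 + 7*I (M(I) = 7*I + 12**2 = 7*I + 144 = 144 + 7*I)
Y = -578/37401 (Y = (144 + 7*62)/(-37401) = (144 + 434)*(-1/37401) = 578*(-1/37401) = -578/37401 ≈ -0.015454)
(-19110 + s(75)) + Y = (-19110 + 75**(3/2)) - 578/37401 = (-19110 + 375*sqrt(3)) - 578/37401 = -714733688/37401 + 375*sqrt(3)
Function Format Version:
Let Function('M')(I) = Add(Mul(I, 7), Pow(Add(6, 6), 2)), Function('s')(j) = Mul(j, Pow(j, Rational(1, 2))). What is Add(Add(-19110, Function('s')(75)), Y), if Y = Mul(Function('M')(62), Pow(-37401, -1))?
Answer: Add(Rational(-714733688, 37401), Mul(375, Pow(3, Rational(1, 2)))) ≈ -18461.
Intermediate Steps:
Function('s')(j) = Pow(j, Rational(3, 2))
Function('M')(I) = Add(144, Mul(7, I)) (Function('M')(I) = Add(Mul(7, I), Pow(12, 2)) = Add(Mul(7, I), 144) = Add(144, Mul(7, I)))
Y = Rational(-578, 37401) (Y = Mul(Add(144, Mul(7, 62)), Pow(-37401, -1)) = Mul(Add(144, 434), Rational(-1, 37401)) = Mul(578, Rational(-1, 37401)) = Rational(-578, 37401) ≈ -0.015454)
Add(Add(-19110, Function('s')(75)), Y) = Add(Add(-19110, Pow(75, Rational(3, 2))), Rational(-578, 37401)) = Add(Add(-19110, Mul(375, Pow(3, Rational(1, 2)))), Rational(-578, 37401)) = Add(Rational(-714733688, 37401), Mul(375, Pow(3, Rational(1, 2))))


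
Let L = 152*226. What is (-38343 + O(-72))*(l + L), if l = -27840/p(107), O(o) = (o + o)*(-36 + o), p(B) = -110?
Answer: -8675530896/11 ≈ -7.8868e+8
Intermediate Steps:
O(o) = 2*o*(-36 + o) (O(o) = (2*o)*(-36 + o) = 2*o*(-36 + o))
L = 34352
l = 2784/11 (l = -27840/(-110) = -27840*(-1/110) = 2784/11 ≈ 253.09)
(-38343 + O(-72))*(l + L) = (-38343 + 2*(-72)*(-36 - 72))*(2784/11 + 34352) = (-38343 + 2*(-72)*(-108))*(380656/11) = (-38343 + 15552)*(380656/11) = -22791*380656/11 = -8675530896/11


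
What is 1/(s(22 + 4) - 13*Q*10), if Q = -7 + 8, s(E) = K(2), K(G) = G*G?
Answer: -1/126 ≈ -0.0079365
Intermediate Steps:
K(G) = G**2
s(E) = 4 (s(E) = 2**2 = 4)
Q = 1
1/(s(22 + 4) - 13*Q*10) = 1/(4 - 13*1*10) = 1/(4 - 13*10) = 1/(4 - 130) = 1/(-126) = -1/126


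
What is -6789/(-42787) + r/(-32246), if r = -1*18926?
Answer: 514352428/689854801 ≈ 0.74559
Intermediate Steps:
r = -18926
-6789/(-42787) + r/(-32246) = -6789/(-42787) - 18926/(-32246) = -6789*(-1/42787) - 18926*(-1/32246) = 6789/42787 + 9463/16123 = 514352428/689854801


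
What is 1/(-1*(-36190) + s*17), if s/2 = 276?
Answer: 1/45574 ≈ 2.1942e-5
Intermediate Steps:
s = 552 (s = 2*276 = 552)
1/(-1*(-36190) + s*17) = 1/(-1*(-36190) + 552*17) = 1/(36190 + 9384) = 1/45574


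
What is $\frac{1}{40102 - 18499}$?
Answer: $\frac{1}{21603} \approx 4.629 \cdot 10^{-5}$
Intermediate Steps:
$\frac{1}{40102 - 18499} = \frac{1}{21603}$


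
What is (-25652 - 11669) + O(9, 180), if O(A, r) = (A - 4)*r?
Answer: -36421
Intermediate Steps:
O(A, r) = r*(-4 + A) (O(A, r) = (-4 + A)*r = r*(-4 + A))
(-25652 - 11669) + O(9, 180) = (-25652 - 11669) + 180*(-4 + 9) = -37321 + 180*5 = -37321 + 900 = -36421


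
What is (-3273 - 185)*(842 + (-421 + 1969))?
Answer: -8264620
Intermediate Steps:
(-3273 - 185)*(842 + (-421 + 1969)) = -3458*(842 + 1548) = -3458*2390 = -8264620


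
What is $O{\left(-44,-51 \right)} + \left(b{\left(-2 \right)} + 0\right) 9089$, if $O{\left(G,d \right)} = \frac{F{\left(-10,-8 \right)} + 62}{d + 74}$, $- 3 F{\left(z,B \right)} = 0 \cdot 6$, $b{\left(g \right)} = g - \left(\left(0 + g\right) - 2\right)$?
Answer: $\frac{418156}{23} \approx 18181.0$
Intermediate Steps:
$b{\left(g \right)} = 2$ ($b{\left(g \right)} = g - \left(g - 2\right) = g - \left(-2 + g\right) = 2$)
$F{\left(z,B \right)} = 0$ ($F{\left(z,B \right)} = - \frac{0 \cdot 6}{3} = \left(- \frac{1}{3}\right) 0 = 0$)
$O{\left(G,d \right)} = \frac{62}{74 + d}$ ($O{\left(G,d \right)} = \frac{0 + 62}{d + 74} = \frac{62}{74 + d}$)
$O{\left(-44,-51 \right)} + \left(b{\left(-2 \right)} + 0\right) 9089 = \frac{62}{74 - 51} + \left(2 + 0\right) 9089 = \frac{62}{23} + 2 \cdot 9089 = 62 \cdot \frac{1}{23} + 18178 = \frac{62}{23} + 18178 = \frac{418156}{23}$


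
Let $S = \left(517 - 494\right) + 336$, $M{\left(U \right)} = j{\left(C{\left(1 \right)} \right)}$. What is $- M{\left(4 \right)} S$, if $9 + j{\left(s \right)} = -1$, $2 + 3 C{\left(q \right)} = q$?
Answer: $3590$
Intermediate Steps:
$C{\left(q \right)} = - \frac{2}{3} + \frac{q}{3}$
$j{\left(s \right)} = -10$ ($j{\left(s \right)} = -9 - 1 = -10$)
$M{\left(U \right)} = -10$
$S = 359$ ($S = 23 + 336 = 359$)
$- M{\left(4 \right)} S = \left(-1\right) \left(-10\right) 359 = 10 \cdot 359 = 3590$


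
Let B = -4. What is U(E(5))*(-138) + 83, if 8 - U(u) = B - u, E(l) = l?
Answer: -2263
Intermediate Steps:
U(u) = 12 + u (U(u) = 8 - (-4 - u) = 8 + (4 + u) = 12 + u)
U(E(5))*(-138) + 83 = (12 + 5)*(-138) + 83 = 17*(-138) + 83 = -2346 + 83 = -2263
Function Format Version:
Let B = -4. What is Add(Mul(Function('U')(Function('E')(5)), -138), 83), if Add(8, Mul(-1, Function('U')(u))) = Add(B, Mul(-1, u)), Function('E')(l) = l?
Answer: -2263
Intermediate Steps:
Function('U')(u) = Add(12, u) (Function('U')(u) = Add(8, Mul(-1, Add(-4, Mul(-1, u)))) = Add(8, Add(4, u)) = Add(12, u))
Add(Mul(Function('U')(Function('E')(5)), -138), 83) = Add(Mul(Add(12, 5), -138), 83) = Add(Mul(17, -138), 83) = Add(-2346, 83) = -2263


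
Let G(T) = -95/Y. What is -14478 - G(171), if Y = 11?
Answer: -159163/11 ≈ -14469.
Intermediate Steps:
G(T) = -95/11
-14478 - G(171) = -14478 - 1*(-95/11) = -14478 + 95/11 = -159163/11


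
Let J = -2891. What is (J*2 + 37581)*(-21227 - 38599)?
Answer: -1902406974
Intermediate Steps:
(J*2 + 37581)*(-21227 - 38599) = (-2891*2 + 37581)*(-21227 - 38599) = (-5782 + 37581)*(-59826) = 31799*(-59826) = -1902406974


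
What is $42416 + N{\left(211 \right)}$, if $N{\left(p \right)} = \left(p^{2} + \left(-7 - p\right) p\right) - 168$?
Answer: $40771$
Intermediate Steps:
$N{\left(p \right)} = -168 + p^{2} + p \left(-7 - p\right)$ ($N{\left(p \right)} = \left(p^{2} + p \left(-7 - p\right)\right) - 168 = -168 + p^{2} + p \left(-7 - p\right)$)
$42416 + N{\left(211 \right)} = 42416 - 1645 = 40771$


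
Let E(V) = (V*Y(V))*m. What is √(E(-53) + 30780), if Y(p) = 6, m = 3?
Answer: 3*√3314 ≈ 172.70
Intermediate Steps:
E(V) = 18*V (E(V) = (V*6)*3 = (6*V)*3 = 18*V)
√(E(-53) + 30780) = √(18*(-53) + 30780) = √(-954 + 30780) = √29826 = 3*√3314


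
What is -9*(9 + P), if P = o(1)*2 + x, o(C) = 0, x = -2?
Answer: -63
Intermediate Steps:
P = -2 (P = 0*2 - 2 = 0 - 2 = -2)
-9*(9 + P) = -9*(9 - 2) = -9*7 = -63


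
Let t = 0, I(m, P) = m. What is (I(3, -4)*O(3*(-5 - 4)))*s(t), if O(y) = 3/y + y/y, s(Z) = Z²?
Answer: 0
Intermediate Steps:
O(y) = 1 + 3/y (O(y) = 3/y + 1 = 1 + 3/y)
(I(3, -4)*O(3*(-5 - 4)))*s(t) = (3*((3 + 3*(-5 - 4))/((3*(-5 - 4)))))*0² = (3*((3 + 3*(-9))/((3*(-9)))))*0 = (3*((3 - 27)/(-27)))*0 = (3*(-1/27*(-24)))*0 = (3*(8/9))*0 = (8/3)*0 = 0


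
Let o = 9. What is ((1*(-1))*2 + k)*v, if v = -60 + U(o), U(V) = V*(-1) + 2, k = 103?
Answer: -6767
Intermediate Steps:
U(V) = 2 - V (U(V) = -V + 2 = 2 - V)
v = -67 (v = -60 + (2 - 1*9) = -60 + (2 - 9) = -60 - 7 = -67)
((1*(-1))*2 + k)*v = ((1*(-1))*2 + 103)*(-67) = (-1*2 + 103)*(-67) = (-2 + 103)*(-67) = 101*(-67) = -6767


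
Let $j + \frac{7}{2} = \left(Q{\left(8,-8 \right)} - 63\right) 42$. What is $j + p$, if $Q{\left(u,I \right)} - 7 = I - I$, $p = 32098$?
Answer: $\frac{59485}{2} \approx 29743.0$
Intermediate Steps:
$Q{\left(u,I \right)} = 7$ ($Q{\left(u,I \right)} = 7 + \left(I - I\right) = 7 + 0 = 7$)
$j = - \frac{4711}{2}$ ($j = - \frac{7}{2} + \left(7 - 63\right) 42 = - \frac{7}{2} - 2352 = - \frac{4711}{2} \approx -2355.5$)
$j + p = - \frac{4711}{2} + 32098 = \frac{59485}{2}$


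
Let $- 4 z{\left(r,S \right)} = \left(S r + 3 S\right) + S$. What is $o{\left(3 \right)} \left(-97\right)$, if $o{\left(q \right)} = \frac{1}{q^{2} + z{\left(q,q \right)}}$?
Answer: $- \frac{388}{15} \approx -25.867$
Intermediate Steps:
$z{\left(r,S \right)} = - S - \frac{S r}{4}$ ($z{\left(r,S \right)} = - \frac{\left(S r + 3 S\right) + S}{4} = - \frac{\left(3 S + S r\right) + S}{4} = - \frac{4 S + S r}{4} = - S - \frac{S r}{4}$)
$o{\left(q \right)} = \frac{1}{q^{2} - \frac{q \left(4 + q\right)}{4}}$
$o{\left(3 \right)} \left(-97\right) = \frac{4}{3 \left(-4 + 3 \cdot 3\right)} \left(-97\right) = 4 \cdot \frac{1}{3} \frac{1}{-4 + 9} \left(-97\right) = 4 \cdot \frac{1}{3} \cdot \frac{1}{5} \left(-97\right) = \frac{4}{15} \left(-97\right) = - \frac{388}{15}$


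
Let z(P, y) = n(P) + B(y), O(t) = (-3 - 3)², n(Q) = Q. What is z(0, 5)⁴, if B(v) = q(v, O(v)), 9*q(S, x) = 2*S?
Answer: 10000/6561 ≈ 1.5242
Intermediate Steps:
O(t) = 36 (O(t) = (-6)² = 36)
q(S, x) = 2*S/9 (q(S, x) = (2*S)/9 = 2*S/9)
B(v) = 2*v/9
z(P, y) = P + 2*y/9
z(0, 5)⁴ = (0 + (2/9)*5)⁴ = (0 + 10/9)⁴ = (10/9)⁴ = 10000/6561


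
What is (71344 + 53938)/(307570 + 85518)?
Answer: 1693/5312 ≈ 0.31871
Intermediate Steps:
(71344 + 53938)/(307570 + 85518) = 125282/393088 = 125282*(1/393088) = 1693/5312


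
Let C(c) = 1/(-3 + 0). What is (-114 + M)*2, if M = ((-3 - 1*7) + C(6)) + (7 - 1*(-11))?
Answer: -638/3 ≈ -212.67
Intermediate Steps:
C(c) = -⅓ (C(c) = 1/(-3) = -⅓)
M = 23/3 (M = ((-3 - 1*7) - ⅓) + (7 - 1*(-11)) = ((-3 - 7) - ⅓) + (7 + 11) = (-10 - ⅓) + 18 = -31/3 + 18 = 23/3 ≈ 7.6667)
(-114 + M)*2 = (-114 + 23/3)*2 = -319/3*2 = -638/3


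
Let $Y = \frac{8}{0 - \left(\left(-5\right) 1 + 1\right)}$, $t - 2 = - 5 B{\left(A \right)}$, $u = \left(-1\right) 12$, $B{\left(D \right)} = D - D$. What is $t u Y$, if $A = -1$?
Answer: $-48$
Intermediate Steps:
$B{\left(D \right)} = 0$
$u = -12$
$t = 2$ ($t = 2 - 0 = 2 + 0 = 2$)
$Y = 2$ ($Y = \frac{8}{0 - \left(-5 + 1\right)} = \frac{8}{0 - -4} = \frac{8}{0 + 4} = \frac{8}{4} = 8 \cdot \frac{1}{4} = 2$)
$t u Y = 2 \left(-12\right) 2 = \left(-24\right) 2 = -48$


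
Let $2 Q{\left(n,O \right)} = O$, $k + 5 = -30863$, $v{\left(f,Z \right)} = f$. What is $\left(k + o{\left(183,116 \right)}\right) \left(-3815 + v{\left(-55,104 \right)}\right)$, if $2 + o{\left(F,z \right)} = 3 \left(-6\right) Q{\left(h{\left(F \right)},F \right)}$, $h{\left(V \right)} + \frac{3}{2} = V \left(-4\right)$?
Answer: $125840790$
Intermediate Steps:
$h{\left(V \right)} = - \frac{3}{2} - 4 V$ ($h{\left(V \right)} = - \frac{3}{2} + V \left(-4\right) = - \frac{3}{2} - 4 V$)
$k = -30868$ ($k = -5 - 30863 = -30868$)
$Q{\left(n,O \right)} = \frac{O}{2}$
$o{\left(F,z \right)} = -2 - 9 F$ ($o{\left(F,z \right)} = -2 + 3 \left(-6\right) \frac{F}{2} = -2 - 18 \frac{F}{2} = -2 - 9 F$)
$\left(k + o{\left(183,116 \right)}\right) \left(-3815 + v{\left(-55,104 \right)}\right) = \left(-30868 - 1649\right) \left(-3815 - 55\right) = \left(-30868 - 1649\right) \left(-3870\right) = \left(-32517\right) \left(-3870\right) = 125840790$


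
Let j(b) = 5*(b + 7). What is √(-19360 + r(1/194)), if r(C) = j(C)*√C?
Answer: √(-728632960 + 6795*√194)/194 ≈ 139.13*I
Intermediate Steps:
j(b) = 35 + 5*b (j(b) = 5*(7 + b) = 35 + 5*b)
r(C) = √C*(35 + 5*C) (r(C) = (35 + 5*C)*√C = √C*(35 + 5*C))
√(-19360 + r(1/194)) = √(-19360 + 5*√(1/194)*(7 + 1/194)) = √(-19360 + 5*(√194/194)*(1359/194)) = √(-19360 + 6795*√194/37636)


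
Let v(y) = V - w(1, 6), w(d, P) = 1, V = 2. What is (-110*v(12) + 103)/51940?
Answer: -1/7420 ≈ -0.00013477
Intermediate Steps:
v(y) = 1 (v(y) = 2 - 1*1 = 2 - 1 = 1)
(-110*v(12) + 103)/51940 = (-110*1 + 103)/51940 = (-110 + 103)*(1/51940) = -7*1/51940 = -1/7420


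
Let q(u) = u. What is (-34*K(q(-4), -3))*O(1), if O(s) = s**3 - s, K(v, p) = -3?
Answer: 0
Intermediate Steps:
(-34*K(q(-4), -3))*O(1) = (-34*(-3))*(1**3 - 1*1) = 102*(1 - 1) = 102*0 = 0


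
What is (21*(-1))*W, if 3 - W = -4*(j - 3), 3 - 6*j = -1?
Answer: 133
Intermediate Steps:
j = ⅔ (j = ½ - ⅙*(-1) = ½ + ⅙ = ⅔ ≈ 0.66667)
W = -19/3 (W = 3 - (-4)*(⅔ - 3) = 3 - (-4)*(-7)/3 = 3 - 1*28/3 = 3 - 28/3 = -19/3 ≈ -6.3333)
(21*(-1))*W = (21*(-1))*(-19/3) = -21*(-19/3) = 133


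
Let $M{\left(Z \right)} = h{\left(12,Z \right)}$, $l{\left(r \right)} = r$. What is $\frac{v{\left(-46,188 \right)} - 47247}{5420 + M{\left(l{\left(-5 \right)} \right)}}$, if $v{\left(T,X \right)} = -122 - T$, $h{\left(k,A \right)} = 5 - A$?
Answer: $- \frac{47323}{5430} \approx -8.7151$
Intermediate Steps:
$M{\left(Z \right)} = 5 - Z$
$\frac{v{\left(-46,188 \right)} - 47247}{5420 + M{\left(l{\left(-5 \right)} \right)}} = \frac{\left(-122 - -46\right) - 47247}{5420 + \left(5 - -5\right)} = \frac{\left(-122 + 46\right) - 47247}{5420 + \left(5 + 5\right)} = \frac{-76 - 47247}{5420 + 10} = - \frac{47323}{5430}$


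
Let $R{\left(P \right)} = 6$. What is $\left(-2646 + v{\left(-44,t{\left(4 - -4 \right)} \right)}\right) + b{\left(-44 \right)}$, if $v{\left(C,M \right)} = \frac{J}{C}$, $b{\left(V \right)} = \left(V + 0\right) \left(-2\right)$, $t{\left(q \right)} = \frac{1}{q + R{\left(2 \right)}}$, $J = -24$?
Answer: $- \frac{28132}{11} \approx -2557.5$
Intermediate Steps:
$t{\left(q \right)} = \frac{1}{6 + q}$ ($t{\left(q \right)} = \frac{1}{q + 6} = \frac{1}{6 + q}$)
$b{\left(V \right)} = - 2 V$ ($b{\left(V \right)} = V \left(-2\right) = - 2 V$)
$v{\left(C,M \right)} = - \frac{24}{C}$
$\left(-2646 + v{\left(-44,t{\left(4 - -4 \right)} \right)}\right) + b{\left(-44 \right)} = \left(-2646 - \frac{24}{-44}\right) - -88 = \left(-2646 - - \frac{6}{11}\right) + 88 = \left(-2646 + \frac{6}{11}\right) + 88 = - \frac{29100}{11} + 88 = - \frac{28132}{11}$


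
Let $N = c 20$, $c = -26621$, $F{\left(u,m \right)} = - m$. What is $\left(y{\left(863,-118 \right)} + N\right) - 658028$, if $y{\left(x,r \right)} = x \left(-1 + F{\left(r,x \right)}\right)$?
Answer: $-1936080$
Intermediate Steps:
$y{\left(x,r \right)} = x \left(-1 - x\right)$
$N = -532420$ ($N = \left(-26621\right) 20 = -532420$)
$\left(y{\left(863,-118 \right)} + N\right) - 658028 = \left(\left(-1\right) 863 \left(1 + 863\right) - 532420\right) - 658028 = \left(\left(-1\right) 863 \cdot 864 - 532420\right) - 658028 = \left(-745632 - 532420\right) - 658028 = -1278052 - 658028 = -1936080$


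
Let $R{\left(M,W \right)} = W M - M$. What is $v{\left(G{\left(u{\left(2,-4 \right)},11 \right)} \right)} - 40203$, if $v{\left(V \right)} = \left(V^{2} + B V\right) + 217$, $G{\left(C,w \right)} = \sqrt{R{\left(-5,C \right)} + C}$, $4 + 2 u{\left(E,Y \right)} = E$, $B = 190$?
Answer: $-39407$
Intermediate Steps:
$R{\left(M,W \right)} = - M + M W$ ($R{\left(M,W \right)} = M W - M = - M + M W$)
$u{\left(E,Y \right)} = -2 + \frac{E}{2}$
$G{\left(C,w \right)} = \sqrt{5 - 4 C}$ ($G{\left(C,w \right)} = \sqrt{- 5 \left(-1 + C\right) + C} = \sqrt{\left(5 - 5 C\right) + C} = \sqrt{5 - 4 C}$)
$v{\left(V \right)} = 217 + V^{2} + 190 V$ ($v{\left(V \right)} = \left(V^{2} + 190 V\right) + 217 = 217 + V^{2} + 190 V$)
$v{\left(G{\left(u{\left(2,-4 \right)},11 \right)} \right)} - 40203 = \left(217 + \left(\sqrt{5 - 4 \left(-2 + \frac{1}{2} \cdot 2\right)}\right)^{2} + 190 \sqrt{5 - 4 \left(-2 + \frac{1}{2} \cdot 2\right)}\right) - 40203 = \left(217 + \left(\sqrt{5 - 4 \left(-2 + 1\right)}\right)^{2} + 190 \sqrt{5 - 4 \left(-2 + 1\right)}\right) - 40203 = \left(217 + \left(\sqrt{5 - -4}\right)^{2} + 190 \sqrt{5 - -4}\right) - 40203 = \left(217 + \left(\sqrt{5 + 4}\right)^{2} + 190 \sqrt{5 + 4}\right) - 40203 = \left(217 + \left(\sqrt{9}\right)^{2} + 190 \sqrt{9}\right) - 40203 = \left(217 + 3^{2} + 190 \cdot 3\right) - 40203 = \left(217 + 9 + 570\right) - 40203 = 796 - 40203 = -39407$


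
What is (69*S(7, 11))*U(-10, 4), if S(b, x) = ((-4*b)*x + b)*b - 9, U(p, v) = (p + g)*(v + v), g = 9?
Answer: 1168032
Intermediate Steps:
U(p, v) = 2*v*(9 + p) (U(p, v) = (p + 9)*(v + v) = (9 + p)*(2*v) = 2*v*(9 + p))
S(b, x) = -9 + b*(b - 4*b*x) (S(b, x) = (-4*b*x + b)*b - 9 = (b - 4*b*x)*b - 9 = b*(b - 4*b*x) - 9 = -9 + b*(b - 4*b*x))
(69*S(7, 11))*U(-10, 4) = (69*(-9 + 7² - 4*11*7²))*(2*4*(9 - 10)) = (69*(-9 + 49 - 4*11*49))*(2*4*(-1)) = (69*(-9 + 49 - 2156))*(-8) = (69*(-2116))*(-8) = -146004*(-8) = 1168032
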